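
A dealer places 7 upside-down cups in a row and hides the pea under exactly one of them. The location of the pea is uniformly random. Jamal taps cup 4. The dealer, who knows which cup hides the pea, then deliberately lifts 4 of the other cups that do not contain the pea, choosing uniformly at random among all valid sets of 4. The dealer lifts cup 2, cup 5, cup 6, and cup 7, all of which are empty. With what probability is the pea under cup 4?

1/7

Consider each possible location of the pea in turn.
If it is under either of cups 1 and 3 (prior 1/7 each): the dealer has 5 equally likely choices, so probability 1/5; weight (1/7)·(1/5) = 1/35 each.
If it is under any of cups 2, 5, 6, and 7 (prior 1/7 each): that cup was opened and seen not to hold the prize — ruled out; weight (1/7)·0 = 0 each.
If it is under cup 4 (prior 1/7): the dealer has 15 equally likely choices, so probability 1/15; weight (1/7)·(1/15) = 1/105.
The weights sum to 1/15.
So P(the pea under cup 4 | the dealer opened cup 2, cup 5, cup 6, and cup 7) = (1/105) / (1/15) = 1/7.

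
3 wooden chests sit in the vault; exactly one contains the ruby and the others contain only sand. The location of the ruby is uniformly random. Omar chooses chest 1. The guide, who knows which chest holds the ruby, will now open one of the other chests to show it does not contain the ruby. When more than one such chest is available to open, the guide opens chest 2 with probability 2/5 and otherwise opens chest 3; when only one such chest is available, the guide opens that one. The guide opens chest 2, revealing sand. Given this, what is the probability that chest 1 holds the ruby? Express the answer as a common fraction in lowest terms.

2/7

Condition on the true location of the ruby.
If it is in chest 1 (prior 1/3): chest 2 is available, opened with probability 2/5; weight (1/3)·(2/5) = 2/15.
If it is in chest 2 (prior 1/3): the guide opened chest 2, so this case is ruled out; weight (1/3)·0 = 0.
If it is in chest 3 (prior 1/3): only chest 2 is available, probability 1; weight (1/3)·1 = 1/3.
The weights sum to 7/15.
So P(the ruby in chest 1 | the guide opened chest 2) = (2/15) / (7/15) = 2/7.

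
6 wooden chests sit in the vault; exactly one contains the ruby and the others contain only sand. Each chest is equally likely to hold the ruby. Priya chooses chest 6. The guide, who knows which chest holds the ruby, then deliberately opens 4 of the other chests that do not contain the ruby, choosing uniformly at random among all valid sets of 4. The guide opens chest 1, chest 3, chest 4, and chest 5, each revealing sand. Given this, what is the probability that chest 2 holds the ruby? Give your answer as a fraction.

5/6

Consider each possible location of the ruby in turn.
If it is in any of chests 1, 3, 4, and 5 (prior 1/6 each): that chest was opened and seen not to hold the prize — ruled out; weight (1/6)·0 = 0 each.
If it is in chest 2 (prior 1/6): the guide has no choice, probability 1; weight (1/6)·1 = 1/6.
If it is in chest 6 (prior 1/6): the guide has 5 equally likely choices, so probability 1/5; weight (1/6)·(1/5) = 1/30.
The weights sum to 1/5.
So P(the ruby in chest 2 | the guide opened chest 1, chest 3, chest 4, and chest 5) = (1/6) / (1/5) = 5/6.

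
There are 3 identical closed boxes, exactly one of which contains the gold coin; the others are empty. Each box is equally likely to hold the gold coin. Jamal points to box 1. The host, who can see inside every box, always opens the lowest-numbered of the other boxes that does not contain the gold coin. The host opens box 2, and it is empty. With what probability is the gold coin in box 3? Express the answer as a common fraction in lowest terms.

1/2

Condition on the true location of the gold coin.
If it is in either of boxes 1 and 3 (prior 1/3 each): box 2 is the lowest-numbered option available, probability 1; weight (1/3)·1 = 1/3 each.
If it is in box 2 (prior 1/3): the host opened box 2, so this case is ruled out; weight (1/3)·0 = 0.
The weights sum to 2/3.
So P(the gold coin in box 3 | the host opened box 2) = (1/3) / (2/3) = 1/2.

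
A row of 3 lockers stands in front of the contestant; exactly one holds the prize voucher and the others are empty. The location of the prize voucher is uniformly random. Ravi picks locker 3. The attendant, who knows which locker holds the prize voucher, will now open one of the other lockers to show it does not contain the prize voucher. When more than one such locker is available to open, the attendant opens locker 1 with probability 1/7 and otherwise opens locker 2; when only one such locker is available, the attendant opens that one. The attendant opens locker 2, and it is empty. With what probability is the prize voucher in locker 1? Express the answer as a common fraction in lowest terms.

Condition on the true location of the prize voucher.
If it is in locker 1 (prior 1/3): only locker 2 is available, probability 1; weight (1/3)·1 = 1/3.
If it is in locker 2 (prior 1/3): the attendant opened locker 2, so this case is ruled out; weight (1/3)·0 = 0.
If it is in locker 3 (prior 1/3): locker 1 is available but not opened, probability 6/7; weight (1/3)·(6/7) = 2/7.
The weights sum to 13/21.
So P(the prize voucher in locker 1 | the attendant opened locker 2) = (1/3) / (13/21) = 7/13.

7/13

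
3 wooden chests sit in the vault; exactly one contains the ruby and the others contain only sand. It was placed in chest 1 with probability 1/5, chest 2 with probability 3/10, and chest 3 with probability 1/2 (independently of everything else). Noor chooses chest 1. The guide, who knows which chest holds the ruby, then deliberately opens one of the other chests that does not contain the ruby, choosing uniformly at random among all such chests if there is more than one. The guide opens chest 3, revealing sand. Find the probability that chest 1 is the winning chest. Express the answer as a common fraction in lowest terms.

Consider each possible location of the ruby in turn.
If it is in chest 1 (prior 1/5): the guide has 2 equally likely choices, so probability 1/2; weight (1/5)·(1/2) = 1/10.
If it is in chest 2 (prior 3/10): the guide has no choice, probability 1; weight (3/10)·1 = 3/10.
If it is in chest 3 (prior 1/2): the guide opened chest 3, so this case is ruled out; weight (1/2)·0 = 0.
The weights sum to 2/5.
So P(the ruby in chest 1 | the guide opened chest 3) = (1/10) / (2/5) = 1/4.

1/4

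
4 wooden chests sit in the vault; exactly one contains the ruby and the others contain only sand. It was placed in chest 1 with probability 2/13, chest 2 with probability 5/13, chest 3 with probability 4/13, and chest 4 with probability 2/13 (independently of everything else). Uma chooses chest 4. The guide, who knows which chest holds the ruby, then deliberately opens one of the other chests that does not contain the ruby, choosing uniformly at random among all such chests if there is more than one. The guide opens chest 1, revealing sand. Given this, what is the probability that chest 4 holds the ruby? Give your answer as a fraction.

4/31

Consider each possible location of the ruby in turn.
If it is in chest 1 (prior 2/13): the guide opened chest 1, so this case is ruled out; weight (2/13)·0 = 0.
If it is in chest 2 (prior 5/13): the guide has 2 equally likely choices, so probability 1/2; weight (5/13)·(1/2) = 5/26.
If it is in chest 3 (prior 4/13): the guide has 2 equally likely choices, so probability 1/2; weight (4/13)·(1/2) = 2/13.
If it is in chest 4 (prior 2/13): the guide has 3 equally likely choices, so probability 1/3; weight (2/13)·(1/3) = 2/39.
The weights sum to 31/78.
So P(the ruby in chest 4 | the guide opened chest 1) = (2/39) / (31/78) = 4/31.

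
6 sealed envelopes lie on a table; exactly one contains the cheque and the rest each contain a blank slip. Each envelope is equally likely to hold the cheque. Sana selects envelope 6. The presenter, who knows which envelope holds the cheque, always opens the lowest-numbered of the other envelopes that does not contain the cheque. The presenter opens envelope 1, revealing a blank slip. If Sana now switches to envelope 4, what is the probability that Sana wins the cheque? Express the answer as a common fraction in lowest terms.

1/5

Apply Bayes' rule, conditioning on where the cheque actually is.
If it is in envelope 1 (prior 1/6): the presenter opened envelope 1, so this case is ruled out; weight (1/6)·0 = 0.
If it is in any of envelopes 2, 3, 4, 5, and 6 (prior 1/6 each): envelope 1 is the lowest-numbered option available, probability 1; weight (1/6)·1 = 1/6 each.
The weights sum to 5/6.
So P(the cheque in envelope 4 | the presenter opened envelope 1) = (1/6) / (5/6) = 1/5.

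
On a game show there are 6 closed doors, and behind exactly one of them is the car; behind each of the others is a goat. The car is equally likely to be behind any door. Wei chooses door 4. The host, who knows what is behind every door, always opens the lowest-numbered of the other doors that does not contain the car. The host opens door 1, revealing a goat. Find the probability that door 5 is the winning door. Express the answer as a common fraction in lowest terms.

Consider each possible location of the car in turn.
If it is behind door 1 (prior 1/6): the host opened door 1, so this case is ruled out; weight (1/6)·0 = 0.
If it is behind any of doors 2, 3, 4, 5, and 6 (prior 1/6 each): door 1 is the lowest-numbered option available, probability 1; weight (1/6)·1 = 1/6 each.
The weights sum to 5/6.
So P(the car behind door 5 | the host opened door 1) = (1/6) / (5/6) = 1/5.

1/5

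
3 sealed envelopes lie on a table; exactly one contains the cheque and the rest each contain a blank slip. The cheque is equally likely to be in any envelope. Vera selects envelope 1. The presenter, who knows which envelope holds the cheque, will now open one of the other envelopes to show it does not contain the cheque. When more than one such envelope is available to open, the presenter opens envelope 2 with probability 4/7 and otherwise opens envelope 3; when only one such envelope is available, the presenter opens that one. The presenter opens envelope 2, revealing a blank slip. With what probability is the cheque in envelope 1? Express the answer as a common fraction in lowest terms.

4/11

Apply Bayes' rule, conditioning on where the cheque actually is.
If it is in envelope 1 (prior 1/3): envelope 2 is available, opened with probability 4/7; weight (1/3)·(4/7) = 4/21.
If it is in envelope 2 (prior 1/3): the presenter opened envelope 2, so this case is ruled out; weight (1/3)·0 = 0.
If it is in envelope 3 (prior 1/3): only envelope 2 is available, probability 1; weight (1/3)·1 = 1/3.
The weights sum to 11/21.
So P(the cheque in envelope 1 | the presenter opened envelope 2) = (4/21) / (11/21) = 4/11.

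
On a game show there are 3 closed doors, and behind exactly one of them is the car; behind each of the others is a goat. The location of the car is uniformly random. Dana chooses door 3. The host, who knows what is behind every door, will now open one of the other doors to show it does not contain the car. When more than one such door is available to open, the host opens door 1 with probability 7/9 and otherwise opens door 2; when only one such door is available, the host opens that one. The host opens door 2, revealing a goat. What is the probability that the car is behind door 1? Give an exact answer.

Apply Bayes' rule, conditioning on where the car actually is.
If it is behind door 1 (prior 1/3): only door 2 is available, probability 1; weight (1/3)·1 = 1/3.
If it is behind door 2 (prior 1/3): the host opened door 2, so this case is ruled out; weight (1/3)·0 = 0.
If it is behind door 3 (prior 1/3): door 1 is available but not opened, probability 2/9; weight (1/3)·(2/9) = 2/27.
The weights sum to 11/27.
So P(the car behind door 1 | the host opened door 2) = (1/3) / (11/27) = 9/11.

9/11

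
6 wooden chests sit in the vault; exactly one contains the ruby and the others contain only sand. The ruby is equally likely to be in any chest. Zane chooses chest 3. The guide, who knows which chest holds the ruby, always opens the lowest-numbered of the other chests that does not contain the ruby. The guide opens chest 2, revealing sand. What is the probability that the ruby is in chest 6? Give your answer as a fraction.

0

Consider each possible location of the ruby in turn.
If it is in chest 1 (prior 1/6): chest 2 is the lowest-numbered option available, probability 1; weight (1/6)·1 = 1/6.
If it is in chest 2 (prior 1/6): the guide opened chest 2, so this case is ruled out; weight (1/6)·0 = 0.
If it is in any of chests 3, 4, 5, and 6 (prior 1/6 each): the guide would have opened chest 1 instead, probability 0; weight (1/6)·0 = 0 each.
The weights sum to 1/6.
So P(the ruby in chest 6 | the guide opened chest 2) = 0 / (1/6) = 0.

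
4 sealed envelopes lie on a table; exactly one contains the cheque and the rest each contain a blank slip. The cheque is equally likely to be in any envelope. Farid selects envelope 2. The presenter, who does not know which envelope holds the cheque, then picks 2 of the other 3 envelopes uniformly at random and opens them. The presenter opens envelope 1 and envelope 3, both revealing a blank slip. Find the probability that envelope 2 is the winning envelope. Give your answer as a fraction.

1/2

Because the presenter chose which envelopes to open without knowing where the cheque is, the choice is independent of the prize location. Learning that none of the 2 opened envelopes holds the cheque simply rules out those 2 locations and leaves the remaining 2 envelopes still equally likely by symmetry.
So P(the cheque in envelope 2) = 1/2.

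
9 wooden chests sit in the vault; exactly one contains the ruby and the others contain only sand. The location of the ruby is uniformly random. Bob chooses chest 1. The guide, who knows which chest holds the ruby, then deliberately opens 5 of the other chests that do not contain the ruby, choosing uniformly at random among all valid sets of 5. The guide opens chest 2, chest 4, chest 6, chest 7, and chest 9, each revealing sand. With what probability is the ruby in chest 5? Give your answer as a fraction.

8/27

Consider each possible location of the ruby in turn.
If it is in chest 1 (prior 1/9): the guide has 56 equally likely choices, so probability 1/56; weight (1/9)·(1/56) = 1/504.
If it is in any of chests 2, 4, 6, 7, and 9 (prior 1/9 each): that chest was opened and seen not to hold the prize — ruled out; weight (1/9)·0 = 0 each.
If it is in any of chests 3, 5, and 8 (prior 1/9 each): the guide has 21 equally likely choices, so probability 1/21; weight (1/9)·(1/21) = 1/189 each.
The weights sum to 1/56.
So P(the ruby in chest 5 | the guide opened chest 2, chest 4, chest 6, chest 7, and chest 9) = (1/189) / (1/56) = 8/27.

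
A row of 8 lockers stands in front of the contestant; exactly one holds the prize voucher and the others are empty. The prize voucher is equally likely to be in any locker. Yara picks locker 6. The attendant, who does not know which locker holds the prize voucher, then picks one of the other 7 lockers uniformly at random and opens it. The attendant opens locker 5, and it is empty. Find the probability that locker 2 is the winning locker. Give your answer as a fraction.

Because the attendant chose which locker to open without knowing where the prize voucher is, the choice is independent of the prize location. Learning that locker 5 does not hold the prize voucher simply rules out that one location and leaves the remaining 7 lockers still equally likely by symmetry.
So P(the prize voucher in locker 2) = 1/7.

1/7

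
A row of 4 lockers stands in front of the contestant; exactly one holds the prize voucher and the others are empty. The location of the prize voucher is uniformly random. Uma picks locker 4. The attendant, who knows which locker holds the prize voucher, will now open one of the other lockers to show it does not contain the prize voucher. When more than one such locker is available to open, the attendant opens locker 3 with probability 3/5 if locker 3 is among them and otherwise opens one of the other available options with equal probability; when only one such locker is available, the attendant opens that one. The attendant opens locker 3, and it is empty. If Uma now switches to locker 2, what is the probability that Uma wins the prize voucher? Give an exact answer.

1/3

Apply Bayes' rule, conditioning on where the prize voucher actually is.
If it is in any of lockers 1, 2, and 4 (prior 1/4 each): locker 3 is available, opened with probability 3/5; weight (1/4)·(3/5) = 3/20 each.
If it is in locker 3 (prior 1/4): the attendant opened locker 3, so this case is ruled out; weight (1/4)·0 = 0.
The weights sum to 9/20.
So P(the prize voucher in locker 2 | the attendant opened locker 3) = (3/20) / (9/20) = 1/3.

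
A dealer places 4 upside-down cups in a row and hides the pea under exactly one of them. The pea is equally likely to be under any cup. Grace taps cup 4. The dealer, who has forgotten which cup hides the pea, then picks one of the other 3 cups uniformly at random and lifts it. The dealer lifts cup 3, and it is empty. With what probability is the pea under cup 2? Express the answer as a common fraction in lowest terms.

1/3

Condition on the true location of the pea.
If it is under any of cups 1, 2, and 4 (prior 1/4 each): the dealer picks cup 3 with probability 1/3 regardless, and it is not the prize; weight (1/4)·(1/3) = 1/12 each.
If it is under cup 3 (prior 1/4): the dealer opened cup 3, so this case is ruled out; weight (1/4)·0 = 0.
The weights sum to 1/4.
So P(the pea under cup 2 | the dealer opened cup 3) = (1/12) / (1/4) = 1/3.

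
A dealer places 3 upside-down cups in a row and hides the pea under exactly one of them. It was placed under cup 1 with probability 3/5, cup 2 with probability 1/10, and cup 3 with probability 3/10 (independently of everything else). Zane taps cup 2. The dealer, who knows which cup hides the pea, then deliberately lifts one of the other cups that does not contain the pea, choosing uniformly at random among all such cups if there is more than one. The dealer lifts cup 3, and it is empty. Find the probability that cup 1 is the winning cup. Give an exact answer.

Condition on the true location of the pea.
If it is under cup 1 (prior 3/5): the dealer has no choice, probability 1; weight (3/5)·1 = 3/5.
If it is under cup 2 (prior 1/10): the dealer has 2 equally likely choices, so probability 1/2; weight (1/10)·(1/2) = 1/20.
If it is under cup 3 (prior 3/10): the dealer opened cup 3, so this case is ruled out; weight (3/10)·0 = 0.
The weights sum to 13/20.
So P(the pea under cup 1 | the dealer opened cup 3) = (3/5) / (13/20) = 12/13.

12/13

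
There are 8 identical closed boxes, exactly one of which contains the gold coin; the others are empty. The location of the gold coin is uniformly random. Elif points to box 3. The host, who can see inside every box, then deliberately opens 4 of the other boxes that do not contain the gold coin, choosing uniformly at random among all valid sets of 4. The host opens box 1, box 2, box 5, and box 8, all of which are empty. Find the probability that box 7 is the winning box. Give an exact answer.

7/24

Condition on the true location of the gold coin.
If it is in any of boxes 1, 2, 5, and 8 (prior 1/8 each): that box was opened and seen not to hold the prize — ruled out; weight (1/8)·0 = 0 each.
If it is in box 3 (prior 1/8): the host has 35 equally likely choices, so probability 1/35; weight (1/8)·(1/35) = 1/280.
If it is in any of boxes 4, 6, and 7 (prior 1/8 each): the host has 15 equally likely choices, so probability 1/15; weight (1/8)·(1/15) = 1/120 each.
The weights sum to 1/35.
So P(the gold coin in box 7 | the host opened box 1, box 2, box 5, and box 8) = (1/120) / (1/35) = 7/24.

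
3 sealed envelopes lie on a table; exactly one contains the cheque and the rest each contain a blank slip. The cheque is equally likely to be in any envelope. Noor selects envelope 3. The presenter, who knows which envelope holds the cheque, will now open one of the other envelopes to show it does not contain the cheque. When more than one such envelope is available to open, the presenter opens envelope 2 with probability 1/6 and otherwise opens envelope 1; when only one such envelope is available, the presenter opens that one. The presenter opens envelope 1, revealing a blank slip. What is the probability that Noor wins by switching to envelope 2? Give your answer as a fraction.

6/11

Condition on the true location of the cheque.
If it is in envelope 1 (prior 1/3): the presenter opened envelope 1, so this case is ruled out; weight (1/3)·0 = 0.
If it is in envelope 2 (prior 1/3): only envelope 1 is available, probability 1; weight (1/3)·1 = 1/3.
If it is in envelope 3 (prior 1/3): envelope 2 is available but not opened, probability 5/6; weight (1/3)·(5/6) = 5/18.
The weights sum to 11/18.
So P(the cheque in envelope 2 | the presenter opened envelope 1) = (1/3) / (11/18) = 6/11.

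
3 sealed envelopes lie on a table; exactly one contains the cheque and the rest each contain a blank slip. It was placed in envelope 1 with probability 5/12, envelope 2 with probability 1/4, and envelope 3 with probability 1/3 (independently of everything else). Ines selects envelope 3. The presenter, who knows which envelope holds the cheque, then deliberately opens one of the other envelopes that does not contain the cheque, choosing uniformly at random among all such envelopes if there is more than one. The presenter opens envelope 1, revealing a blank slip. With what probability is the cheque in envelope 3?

2/5

Condition on the true location of the cheque.
If it is in envelope 1 (prior 5/12): the presenter opened envelope 1, so this case is ruled out; weight (5/12)·0 = 0.
If it is in envelope 2 (prior 1/4): the presenter has no choice, probability 1; weight (1/4)·1 = 1/4.
If it is in envelope 3 (prior 1/3): the presenter has 2 equally likely choices, so probability 1/2; weight (1/3)·(1/2) = 1/6.
The weights sum to 5/12.
So P(the cheque in envelope 3 | the presenter opened envelope 1) = (1/6) / (5/12) = 2/5.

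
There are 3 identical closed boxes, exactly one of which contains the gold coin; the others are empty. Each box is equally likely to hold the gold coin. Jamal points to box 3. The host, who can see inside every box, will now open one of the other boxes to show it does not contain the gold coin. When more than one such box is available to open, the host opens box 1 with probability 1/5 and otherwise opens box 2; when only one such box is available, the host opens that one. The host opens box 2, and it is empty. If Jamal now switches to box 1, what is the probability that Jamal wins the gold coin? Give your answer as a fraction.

5/9

Condition on the true location of the gold coin.
If it is in box 1 (prior 1/3): only box 2 is available, probability 1; weight (1/3)·1 = 1/3.
If it is in box 2 (prior 1/3): the host opened box 2, so this case is ruled out; weight (1/3)·0 = 0.
If it is in box 3 (prior 1/3): box 1 is available but not opened, probability 4/5; weight (1/3)·(4/5) = 4/15.
The weights sum to 3/5.
So P(the gold coin in box 1 | the host opened box 2) = (1/3) / (3/5) = 5/9.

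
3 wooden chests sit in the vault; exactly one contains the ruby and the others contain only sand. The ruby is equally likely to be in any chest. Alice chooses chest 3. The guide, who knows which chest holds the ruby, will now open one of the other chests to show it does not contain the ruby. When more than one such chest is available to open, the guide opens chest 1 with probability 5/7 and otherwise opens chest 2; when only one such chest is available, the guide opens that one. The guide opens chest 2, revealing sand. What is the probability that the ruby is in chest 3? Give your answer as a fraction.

2/9

Consider each possible location of the ruby in turn.
If it is in chest 1 (prior 1/3): only chest 2 is available, probability 1; weight (1/3)·1 = 1/3.
If it is in chest 2 (prior 1/3): the guide opened chest 2, so this case is ruled out; weight (1/3)·0 = 0.
If it is in chest 3 (prior 1/3): chest 1 is available but not opened, probability 2/7; weight (1/3)·(2/7) = 2/21.
The weights sum to 3/7.
So P(the ruby in chest 3 | the guide opened chest 2) = (2/21) / (3/7) = 2/9.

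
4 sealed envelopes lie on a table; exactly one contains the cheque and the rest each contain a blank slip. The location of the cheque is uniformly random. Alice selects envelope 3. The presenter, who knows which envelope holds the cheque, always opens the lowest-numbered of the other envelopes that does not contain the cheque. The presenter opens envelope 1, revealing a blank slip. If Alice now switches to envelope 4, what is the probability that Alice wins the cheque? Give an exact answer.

Condition on the true location of the cheque.
If it is in envelope 1 (prior 1/4): the presenter opened envelope 1, so this case is ruled out; weight (1/4)·0 = 0.
If it is in any of envelopes 2, 3, and 4 (prior 1/4 each): envelope 1 is the lowest-numbered option available, probability 1; weight (1/4)·1 = 1/4 each.
The weights sum to 3/4.
So P(the cheque in envelope 4 | the presenter opened envelope 1) = (1/4) / (3/4) = 1/3.

1/3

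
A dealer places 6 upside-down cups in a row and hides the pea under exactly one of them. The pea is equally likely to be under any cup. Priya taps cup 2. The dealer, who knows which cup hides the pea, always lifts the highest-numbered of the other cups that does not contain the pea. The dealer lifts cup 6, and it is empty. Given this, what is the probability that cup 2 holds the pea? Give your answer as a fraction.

1/5

Consider each possible location of the pea in turn.
If it is under any of cups 1, 2, 3, 4, and 5 (prior 1/6 each): cup 6 is the highest-numbered option available, probability 1; weight (1/6)·1 = 1/6 each.
If it is under cup 6 (prior 1/6): the dealer opened cup 6, so this case is ruled out; weight (1/6)·0 = 0.
The weights sum to 5/6.
So P(the pea under cup 2 | the dealer opened cup 6) = (1/6) / (5/6) = 1/5.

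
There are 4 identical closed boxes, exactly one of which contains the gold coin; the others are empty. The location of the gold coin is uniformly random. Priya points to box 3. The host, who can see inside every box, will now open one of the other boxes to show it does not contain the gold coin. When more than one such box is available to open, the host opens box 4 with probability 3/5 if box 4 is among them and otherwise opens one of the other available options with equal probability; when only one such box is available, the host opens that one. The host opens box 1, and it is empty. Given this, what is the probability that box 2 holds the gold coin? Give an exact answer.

Consider each possible location of the gold coin in turn.
If it is in box 1 (prior 1/4): the host opened box 1, so this case is ruled out; weight (1/4)·0 = 0.
If it is in box 2 (prior 1/4): box 4 is available but not opened, probability 2/5; weight (1/4)·(2/5) = 1/10.
If it is in box 3 (prior 1/4): box 4 is available but not opened; box 1 gets probability (1 − 3/5)/2 = 1/5; weight (1/4)·(1/5) = 1/20.
If it is in box 4 (prior 1/4): box 4 holds the prize so is unavailable; the host chooses uniformly among the 2 others, probability 1/2; weight (1/4)·(1/2) = 1/8.
The weights sum to 11/40.
So P(the gold coin in box 2 | the host opened box 1) = (1/10) / (11/40) = 4/11.

4/11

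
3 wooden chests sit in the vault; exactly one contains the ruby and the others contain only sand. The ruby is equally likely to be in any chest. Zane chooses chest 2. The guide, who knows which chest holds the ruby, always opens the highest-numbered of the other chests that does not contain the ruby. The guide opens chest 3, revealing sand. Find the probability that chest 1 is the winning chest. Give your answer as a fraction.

1/2

Apply Bayes' rule, conditioning on where the ruby actually is.
If it is in either of chests 1 and 2 (prior 1/3 each): chest 3 is the highest-numbered option available, probability 1; weight (1/3)·1 = 1/3 each.
If it is in chest 3 (prior 1/3): the guide opened chest 3, so this case is ruled out; weight (1/3)·0 = 0.
The weights sum to 2/3.
So P(the ruby in chest 1 | the guide opened chest 3) = (1/3) / (2/3) = 1/2.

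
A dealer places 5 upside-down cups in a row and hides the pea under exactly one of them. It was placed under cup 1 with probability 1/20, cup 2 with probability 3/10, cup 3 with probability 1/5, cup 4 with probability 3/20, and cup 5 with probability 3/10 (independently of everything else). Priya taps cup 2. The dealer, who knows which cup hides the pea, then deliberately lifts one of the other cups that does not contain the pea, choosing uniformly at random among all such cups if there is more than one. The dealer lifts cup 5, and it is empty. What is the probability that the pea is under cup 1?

Condition on the true location of the pea.
If it is under cup 1 (prior 1/20): the dealer has 3 equally likely choices, so probability 1/3; weight (1/20)·(1/3) = 1/60.
If it is under cup 2 (prior 3/10): the dealer has 4 equally likely choices, so probability 1/4; weight (3/10)·(1/4) = 3/40.
If it is under cup 3 (prior 1/5): the dealer has 3 equally likely choices, so probability 1/3; weight (1/5)·(1/3) = 1/15.
If it is under cup 4 (prior 3/20): the dealer has 3 equally likely choices, so probability 1/3; weight (3/20)·(1/3) = 1/20.
If it is under cup 5 (prior 3/10): the dealer opened cup 5, so this case is ruled out; weight (3/10)·0 = 0.
The weights sum to 5/24.
So P(the pea under cup 1 | the dealer opened cup 5) = (1/60) / (5/24) = 2/25.

2/25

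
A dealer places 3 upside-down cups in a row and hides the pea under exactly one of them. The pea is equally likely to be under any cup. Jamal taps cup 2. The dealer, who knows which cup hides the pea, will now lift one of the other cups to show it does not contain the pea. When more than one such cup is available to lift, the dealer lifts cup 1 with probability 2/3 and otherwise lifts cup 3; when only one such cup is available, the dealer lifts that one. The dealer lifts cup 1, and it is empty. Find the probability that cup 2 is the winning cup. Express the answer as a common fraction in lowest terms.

Apply Bayes' rule, conditioning on where the pea actually is.
If it is under cup 1 (prior 1/3): the dealer opened cup 1, so this case is ruled out; weight (1/3)·0 = 0.
If it is under cup 2 (prior 1/3): cup 1 is available, opened with probability 2/3; weight (1/3)·(2/3) = 2/9.
If it is under cup 3 (prior 1/3): only cup 1 is available, probability 1; weight (1/3)·1 = 1/3.
The weights sum to 5/9.
So P(the pea under cup 2 | the dealer opened cup 1) = (2/9) / (5/9) = 2/5.

2/5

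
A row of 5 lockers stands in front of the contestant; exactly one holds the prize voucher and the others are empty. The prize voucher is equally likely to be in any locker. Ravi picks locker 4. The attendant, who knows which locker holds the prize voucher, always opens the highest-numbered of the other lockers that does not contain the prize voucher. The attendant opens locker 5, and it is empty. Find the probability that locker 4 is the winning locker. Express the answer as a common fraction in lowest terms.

1/4

Condition on the true location of the prize voucher.
If it is in any of lockers 1, 2, 3, and 4 (prior 1/5 each): locker 5 is the highest-numbered option available, probability 1; weight (1/5)·1 = 1/5 each.
If it is in locker 5 (prior 1/5): the attendant opened locker 5, so this case is ruled out; weight (1/5)·0 = 0.
The weights sum to 4/5.
So P(the prize voucher in locker 4 | the attendant opened locker 5) = (1/5) / (4/5) = 1/4.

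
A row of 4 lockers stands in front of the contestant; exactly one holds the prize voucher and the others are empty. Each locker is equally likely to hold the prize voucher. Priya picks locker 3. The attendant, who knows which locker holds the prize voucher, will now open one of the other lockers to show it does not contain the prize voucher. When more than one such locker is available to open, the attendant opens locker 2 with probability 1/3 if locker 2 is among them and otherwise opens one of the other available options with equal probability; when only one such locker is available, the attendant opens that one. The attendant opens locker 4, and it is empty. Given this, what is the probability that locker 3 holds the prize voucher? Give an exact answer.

Apply Bayes' rule, conditioning on where the prize voucher actually is.
If it is in locker 1 (prior 1/4): locker 2 is available but not opened, probability 2/3; weight (1/4)·(2/3) = 1/6.
If it is in locker 2 (prior 1/4): locker 2 holds the prize so is unavailable; the attendant chooses uniformly among the 2 others, probability 1/2; weight (1/4)·(1/2) = 1/8.
If it is in locker 3 (prior 1/4): locker 2 is available but not opened; locker 4 gets probability (1 − 1/3)/2 = 1/3; weight (1/4)·(1/3) = 1/12.
If it is in locker 4 (prior 1/4): the attendant opened locker 4, so this case is ruled out; weight (1/4)·0 = 0.
The weights sum to 3/8.
So P(the prize voucher in locker 3 | the attendant opened locker 4) = (1/12) / (3/8) = 2/9.

2/9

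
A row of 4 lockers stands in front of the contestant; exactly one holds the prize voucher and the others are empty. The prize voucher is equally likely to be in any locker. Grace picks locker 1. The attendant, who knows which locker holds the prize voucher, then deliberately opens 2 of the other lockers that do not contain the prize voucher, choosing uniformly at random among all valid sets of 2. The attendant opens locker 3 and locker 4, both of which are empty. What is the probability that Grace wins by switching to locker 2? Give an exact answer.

Apply Bayes' rule, conditioning on where the prize voucher actually is.
If it is in locker 1 (prior 1/4): the attendant has 3 equally likely choices, so probability 1/3; weight (1/4)·(1/3) = 1/12.
If it is in locker 2 (prior 1/4): the attendant has no choice, probability 1; weight (1/4)·1 = 1/4.
If it is in either of lockers 3 and 4 (prior 1/4 each): that locker was opened and seen not to hold the prize — ruled out; weight (1/4)·0 = 0 each.
The weights sum to 1/3.
So P(the prize voucher in locker 2 | the attendant opened locker 3 and locker 4) = (1/4) / (1/3) = 3/4.

3/4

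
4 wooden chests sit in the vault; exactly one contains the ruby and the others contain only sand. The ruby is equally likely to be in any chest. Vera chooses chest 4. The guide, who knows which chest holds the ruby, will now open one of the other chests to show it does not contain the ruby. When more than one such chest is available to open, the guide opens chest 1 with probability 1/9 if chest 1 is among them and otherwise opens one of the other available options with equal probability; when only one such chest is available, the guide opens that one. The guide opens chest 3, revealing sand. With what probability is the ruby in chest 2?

Apply Bayes' rule, conditioning on where the ruby actually is.
If it is in chest 1 (prior 1/4): chest 1 holds the prize so is unavailable; the guide chooses uniformly among the 2 others, probability 1/2; weight (1/4)·(1/2) = 1/8.
If it is in chest 2 (prior 1/4): chest 1 is available but not opened, probability 8/9; weight (1/4)·(8/9) = 2/9.
If it is in chest 3 (prior 1/4): the guide opened chest 3, so this case is ruled out; weight (1/4)·0 = 0.
If it is in chest 4 (prior 1/4): chest 1 is available but not opened; chest 3 gets probability (1 − 1/9)/2 = 4/9; weight (1/4)·(4/9) = 1/9.
The weights sum to 11/24.
So P(the ruby in chest 2 | the guide opened chest 3) = (2/9) / (11/24) = 16/33.

16/33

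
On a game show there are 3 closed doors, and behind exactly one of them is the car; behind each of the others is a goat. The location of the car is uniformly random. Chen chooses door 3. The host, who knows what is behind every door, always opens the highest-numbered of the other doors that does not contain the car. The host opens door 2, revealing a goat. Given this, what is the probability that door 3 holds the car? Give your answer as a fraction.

1/2

Consider each possible location of the car in turn.
If it is behind either of doors 1 and 3 (prior 1/3 each): door 2 is the highest-numbered option available, probability 1; weight (1/3)·1 = 1/3 each.
If it is behind door 2 (prior 1/3): the host opened door 2, so this case is ruled out; weight (1/3)·0 = 0.
The weights sum to 2/3.
So P(the car behind door 3 | the host opened door 2) = (1/3) / (2/3) = 1/2.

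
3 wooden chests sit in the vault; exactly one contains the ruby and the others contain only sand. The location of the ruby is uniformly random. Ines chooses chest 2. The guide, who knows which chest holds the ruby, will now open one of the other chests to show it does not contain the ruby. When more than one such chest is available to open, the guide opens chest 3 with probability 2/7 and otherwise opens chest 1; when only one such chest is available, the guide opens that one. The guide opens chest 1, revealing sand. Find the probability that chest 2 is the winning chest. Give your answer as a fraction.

Condition on the true location of the ruby.
If it is in chest 1 (prior 1/3): the guide opened chest 1, so this case is ruled out; weight (1/3)·0 = 0.
If it is in chest 2 (prior 1/3): chest 3 is available but not opened, probability 5/7; weight (1/3)·(5/7) = 5/21.
If it is in chest 3 (prior 1/3): only chest 1 is available, probability 1; weight (1/3)·1 = 1/3.
The weights sum to 4/7.
So P(the ruby in chest 2 | the guide opened chest 1) = (5/21) / (4/7) = 5/12.

5/12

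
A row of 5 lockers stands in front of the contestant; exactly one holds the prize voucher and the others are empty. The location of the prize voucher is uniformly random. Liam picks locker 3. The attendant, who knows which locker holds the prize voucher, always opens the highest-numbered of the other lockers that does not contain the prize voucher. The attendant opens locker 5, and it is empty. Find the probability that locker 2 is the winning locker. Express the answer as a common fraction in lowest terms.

1/4

Consider each possible location of the prize voucher in turn.
If it is in any of lockers 1, 2, 3, and 4 (prior 1/5 each): locker 5 is the highest-numbered option available, probability 1; weight (1/5)·1 = 1/5 each.
If it is in locker 5 (prior 1/5): the attendant opened locker 5, so this case is ruled out; weight (1/5)·0 = 0.
The weights sum to 4/5.
So P(the prize voucher in locker 2 | the attendant opened locker 5) = (1/5) / (4/5) = 1/4.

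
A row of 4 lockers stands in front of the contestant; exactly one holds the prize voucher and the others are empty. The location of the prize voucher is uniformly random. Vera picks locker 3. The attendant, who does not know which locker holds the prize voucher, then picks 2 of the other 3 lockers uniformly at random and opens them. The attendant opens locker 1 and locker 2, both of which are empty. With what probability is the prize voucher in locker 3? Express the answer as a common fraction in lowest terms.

1/2

Apply Bayes' rule, conditioning on where the prize voucher actually is.
If it is in either of lockers 1 and 2 (prior 1/4 each): that locker was opened and seen not to hold the prize — ruled out; weight (1/4)·0 = 0 each.
If it is in either of lockers 3 and 4 (prior 1/4 each): the attendant picks exactly this set with probability 1/3 regardless, and none is the prize; weight (1/4)·(1/3) = 1/12 each.
The weights sum to 1/6.
So P(the prize voucher in locker 3 | the attendant opened locker 1 and locker 2) = (1/12) / (1/6) = 1/2.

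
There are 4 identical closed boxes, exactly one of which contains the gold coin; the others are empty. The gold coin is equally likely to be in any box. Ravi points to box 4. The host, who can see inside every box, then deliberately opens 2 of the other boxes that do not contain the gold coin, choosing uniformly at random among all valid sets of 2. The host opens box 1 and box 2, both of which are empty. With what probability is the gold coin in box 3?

Consider each possible location of the gold coin in turn.
If it is in either of boxes 1 and 2 (prior 1/4 each): that box was opened and seen not to hold the prize — ruled out; weight (1/4)·0 = 0 each.
If it is in box 3 (prior 1/4): the host has no choice, probability 1; weight (1/4)·1 = 1/4.
If it is in box 4 (prior 1/4): the host has 3 equally likely choices, so probability 1/3; weight (1/4)·(1/3) = 1/12.
The weights sum to 1/3.
So P(the gold coin in box 3 | the host opened box 1 and box 2) = (1/4) / (1/3) = 3/4.

3/4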